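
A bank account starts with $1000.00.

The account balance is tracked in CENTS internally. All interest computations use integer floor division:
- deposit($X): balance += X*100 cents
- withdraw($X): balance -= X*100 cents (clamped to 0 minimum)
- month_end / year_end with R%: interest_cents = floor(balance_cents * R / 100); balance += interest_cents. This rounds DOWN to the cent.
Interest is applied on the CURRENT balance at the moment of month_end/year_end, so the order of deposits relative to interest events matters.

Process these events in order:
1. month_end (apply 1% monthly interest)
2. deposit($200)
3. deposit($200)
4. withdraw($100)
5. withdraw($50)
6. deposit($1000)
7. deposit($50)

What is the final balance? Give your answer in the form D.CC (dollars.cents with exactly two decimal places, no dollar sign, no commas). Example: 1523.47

After 1 (month_end (apply 1% monthly interest)): balance=$1010.00 total_interest=$10.00
After 2 (deposit($200)): balance=$1210.00 total_interest=$10.00
After 3 (deposit($200)): balance=$1410.00 total_interest=$10.00
After 4 (withdraw($100)): balance=$1310.00 total_interest=$10.00
After 5 (withdraw($50)): balance=$1260.00 total_interest=$10.00
After 6 (deposit($1000)): balance=$2260.00 total_interest=$10.00
After 7 (deposit($50)): balance=$2310.00 total_interest=$10.00

Answer: 2310.00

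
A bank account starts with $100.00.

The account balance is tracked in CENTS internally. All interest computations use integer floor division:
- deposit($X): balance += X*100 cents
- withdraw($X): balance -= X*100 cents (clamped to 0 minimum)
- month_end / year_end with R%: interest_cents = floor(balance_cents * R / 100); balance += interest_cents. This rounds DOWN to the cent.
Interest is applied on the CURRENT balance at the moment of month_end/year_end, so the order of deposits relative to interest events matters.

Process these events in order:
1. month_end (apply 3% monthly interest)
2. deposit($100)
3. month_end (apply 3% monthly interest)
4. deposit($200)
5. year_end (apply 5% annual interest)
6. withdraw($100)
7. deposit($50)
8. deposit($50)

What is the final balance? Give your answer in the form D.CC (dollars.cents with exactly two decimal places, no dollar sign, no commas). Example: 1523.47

Answer: 429.54

Derivation:
After 1 (month_end (apply 3% monthly interest)): balance=$103.00 total_interest=$3.00
After 2 (deposit($100)): balance=$203.00 total_interest=$3.00
After 3 (month_end (apply 3% monthly interest)): balance=$209.09 total_interest=$9.09
After 4 (deposit($200)): balance=$409.09 total_interest=$9.09
After 5 (year_end (apply 5% annual interest)): balance=$429.54 total_interest=$29.54
After 6 (withdraw($100)): balance=$329.54 total_interest=$29.54
After 7 (deposit($50)): balance=$379.54 total_interest=$29.54
After 8 (deposit($50)): balance=$429.54 total_interest=$29.54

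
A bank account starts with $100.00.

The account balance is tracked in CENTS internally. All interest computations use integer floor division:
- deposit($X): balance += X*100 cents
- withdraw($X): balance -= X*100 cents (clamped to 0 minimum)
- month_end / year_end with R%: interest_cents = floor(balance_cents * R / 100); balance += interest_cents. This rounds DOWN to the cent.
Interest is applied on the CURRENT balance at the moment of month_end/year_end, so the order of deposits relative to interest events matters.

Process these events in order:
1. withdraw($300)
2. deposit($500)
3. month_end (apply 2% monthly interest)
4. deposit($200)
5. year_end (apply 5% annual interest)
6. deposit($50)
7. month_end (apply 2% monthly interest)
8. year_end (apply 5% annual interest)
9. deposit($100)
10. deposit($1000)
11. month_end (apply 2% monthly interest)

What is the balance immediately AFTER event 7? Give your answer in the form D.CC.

Answer: 811.41

Derivation:
After 1 (withdraw($300)): balance=$0.00 total_interest=$0.00
After 2 (deposit($500)): balance=$500.00 total_interest=$0.00
After 3 (month_end (apply 2% monthly interest)): balance=$510.00 total_interest=$10.00
After 4 (deposit($200)): balance=$710.00 total_interest=$10.00
After 5 (year_end (apply 5% annual interest)): balance=$745.50 total_interest=$45.50
After 6 (deposit($50)): balance=$795.50 total_interest=$45.50
After 7 (month_end (apply 2% monthly interest)): balance=$811.41 total_interest=$61.41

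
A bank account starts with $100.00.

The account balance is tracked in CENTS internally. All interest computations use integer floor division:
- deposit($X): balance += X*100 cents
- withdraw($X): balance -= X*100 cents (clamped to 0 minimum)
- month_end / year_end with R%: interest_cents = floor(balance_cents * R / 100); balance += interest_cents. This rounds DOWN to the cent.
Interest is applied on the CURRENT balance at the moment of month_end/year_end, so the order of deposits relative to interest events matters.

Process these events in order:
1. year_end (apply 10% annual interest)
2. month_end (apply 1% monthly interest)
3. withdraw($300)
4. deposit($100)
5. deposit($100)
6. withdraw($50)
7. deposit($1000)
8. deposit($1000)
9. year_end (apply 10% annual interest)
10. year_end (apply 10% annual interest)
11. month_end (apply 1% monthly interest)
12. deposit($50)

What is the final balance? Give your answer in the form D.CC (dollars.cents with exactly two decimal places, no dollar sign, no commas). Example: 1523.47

After 1 (year_end (apply 10% annual interest)): balance=$110.00 total_interest=$10.00
After 2 (month_end (apply 1% monthly interest)): balance=$111.10 total_interest=$11.10
After 3 (withdraw($300)): balance=$0.00 total_interest=$11.10
After 4 (deposit($100)): balance=$100.00 total_interest=$11.10
After 5 (deposit($100)): balance=$200.00 total_interest=$11.10
After 6 (withdraw($50)): balance=$150.00 total_interest=$11.10
After 7 (deposit($1000)): balance=$1150.00 total_interest=$11.10
After 8 (deposit($1000)): balance=$2150.00 total_interest=$11.10
After 9 (year_end (apply 10% annual interest)): balance=$2365.00 total_interest=$226.10
After 10 (year_end (apply 10% annual interest)): balance=$2601.50 total_interest=$462.60
After 11 (month_end (apply 1% monthly interest)): balance=$2627.51 total_interest=$488.61
After 12 (deposit($50)): balance=$2677.51 total_interest=$488.61

Answer: 2677.51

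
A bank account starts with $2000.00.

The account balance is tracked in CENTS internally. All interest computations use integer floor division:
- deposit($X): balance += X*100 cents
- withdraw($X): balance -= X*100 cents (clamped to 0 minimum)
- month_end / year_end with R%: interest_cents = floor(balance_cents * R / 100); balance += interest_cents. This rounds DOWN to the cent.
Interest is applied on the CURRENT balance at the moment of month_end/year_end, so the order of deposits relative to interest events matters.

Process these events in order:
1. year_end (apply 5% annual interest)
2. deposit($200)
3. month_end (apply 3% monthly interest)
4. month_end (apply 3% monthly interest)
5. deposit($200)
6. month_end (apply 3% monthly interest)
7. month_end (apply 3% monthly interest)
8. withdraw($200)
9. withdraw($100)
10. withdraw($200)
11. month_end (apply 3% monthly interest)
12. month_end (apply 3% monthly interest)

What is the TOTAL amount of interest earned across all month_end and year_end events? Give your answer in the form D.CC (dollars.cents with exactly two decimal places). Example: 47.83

After 1 (year_end (apply 5% annual interest)): balance=$2100.00 total_interest=$100.00
After 2 (deposit($200)): balance=$2300.00 total_interest=$100.00
After 3 (month_end (apply 3% monthly interest)): balance=$2369.00 total_interest=$169.00
After 4 (month_end (apply 3% monthly interest)): balance=$2440.07 total_interest=$240.07
After 5 (deposit($200)): balance=$2640.07 total_interest=$240.07
After 6 (month_end (apply 3% monthly interest)): balance=$2719.27 total_interest=$319.27
After 7 (month_end (apply 3% monthly interest)): balance=$2800.84 total_interest=$400.84
After 8 (withdraw($200)): balance=$2600.84 total_interest=$400.84
After 9 (withdraw($100)): balance=$2500.84 total_interest=$400.84
After 10 (withdraw($200)): balance=$2300.84 total_interest=$400.84
After 11 (month_end (apply 3% monthly interest)): balance=$2369.86 total_interest=$469.86
After 12 (month_end (apply 3% monthly interest)): balance=$2440.95 total_interest=$540.95

Answer: 540.95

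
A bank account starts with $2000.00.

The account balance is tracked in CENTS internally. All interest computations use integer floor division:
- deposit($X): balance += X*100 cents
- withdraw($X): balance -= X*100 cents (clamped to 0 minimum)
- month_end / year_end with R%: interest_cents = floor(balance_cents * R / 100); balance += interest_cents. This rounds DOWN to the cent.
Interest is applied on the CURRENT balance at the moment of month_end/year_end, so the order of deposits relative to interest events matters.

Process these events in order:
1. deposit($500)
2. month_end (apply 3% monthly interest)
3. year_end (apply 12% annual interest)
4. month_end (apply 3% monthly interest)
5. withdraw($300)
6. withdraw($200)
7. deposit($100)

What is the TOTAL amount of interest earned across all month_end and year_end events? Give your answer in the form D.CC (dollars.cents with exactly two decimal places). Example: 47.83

After 1 (deposit($500)): balance=$2500.00 total_interest=$0.00
After 2 (month_end (apply 3% monthly interest)): balance=$2575.00 total_interest=$75.00
After 3 (year_end (apply 12% annual interest)): balance=$2884.00 total_interest=$384.00
After 4 (month_end (apply 3% monthly interest)): balance=$2970.52 total_interest=$470.52
After 5 (withdraw($300)): balance=$2670.52 total_interest=$470.52
After 6 (withdraw($200)): balance=$2470.52 total_interest=$470.52
After 7 (deposit($100)): balance=$2570.52 total_interest=$470.52

Answer: 470.52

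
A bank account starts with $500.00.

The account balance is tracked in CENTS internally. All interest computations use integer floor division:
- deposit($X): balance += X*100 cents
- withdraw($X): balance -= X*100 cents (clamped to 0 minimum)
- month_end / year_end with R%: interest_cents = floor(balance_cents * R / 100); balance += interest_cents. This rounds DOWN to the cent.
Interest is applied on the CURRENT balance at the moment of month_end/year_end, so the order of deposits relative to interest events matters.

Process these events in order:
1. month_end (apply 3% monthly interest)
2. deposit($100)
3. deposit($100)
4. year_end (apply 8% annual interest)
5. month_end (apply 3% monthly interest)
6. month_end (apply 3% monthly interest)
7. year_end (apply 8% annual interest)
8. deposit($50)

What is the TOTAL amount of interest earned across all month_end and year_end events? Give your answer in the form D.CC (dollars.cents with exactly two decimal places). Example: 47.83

Answer: 184.75

Derivation:
After 1 (month_end (apply 3% monthly interest)): balance=$515.00 total_interest=$15.00
After 2 (deposit($100)): balance=$615.00 total_interest=$15.00
After 3 (deposit($100)): balance=$715.00 total_interest=$15.00
After 4 (year_end (apply 8% annual interest)): balance=$772.20 total_interest=$72.20
After 5 (month_end (apply 3% monthly interest)): balance=$795.36 total_interest=$95.36
After 6 (month_end (apply 3% monthly interest)): balance=$819.22 total_interest=$119.22
After 7 (year_end (apply 8% annual interest)): balance=$884.75 total_interest=$184.75
After 8 (deposit($50)): balance=$934.75 total_interest=$184.75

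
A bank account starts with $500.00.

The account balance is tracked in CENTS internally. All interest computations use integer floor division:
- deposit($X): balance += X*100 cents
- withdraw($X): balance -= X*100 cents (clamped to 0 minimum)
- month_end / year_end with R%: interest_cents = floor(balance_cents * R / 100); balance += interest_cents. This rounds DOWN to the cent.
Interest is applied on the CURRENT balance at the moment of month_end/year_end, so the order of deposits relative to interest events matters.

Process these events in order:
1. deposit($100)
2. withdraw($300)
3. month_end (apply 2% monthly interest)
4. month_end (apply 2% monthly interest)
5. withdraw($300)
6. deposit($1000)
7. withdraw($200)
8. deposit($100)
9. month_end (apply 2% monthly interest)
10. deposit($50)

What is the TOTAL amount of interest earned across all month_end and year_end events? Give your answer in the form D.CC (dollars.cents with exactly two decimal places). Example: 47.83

After 1 (deposit($100)): balance=$600.00 total_interest=$0.00
After 2 (withdraw($300)): balance=$300.00 total_interest=$0.00
After 3 (month_end (apply 2% monthly interest)): balance=$306.00 total_interest=$6.00
After 4 (month_end (apply 2% monthly interest)): balance=$312.12 total_interest=$12.12
After 5 (withdraw($300)): balance=$12.12 total_interest=$12.12
After 6 (deposit($1000)): balance=$1012.12 total_interest=$12.12
After 7 (withdraw($200)): balance=$812.12 total_interest=$12.12
After 8 (deposit($100)): balance=$912.12 total_interest=$12.12
After 9 (month_end (apply 2% monthly interest)): balance=$930.36 total_interest=$30.36
After 10 (deposit($50)): balance=$980.36 total_interest=$30.36

Answer: 30.36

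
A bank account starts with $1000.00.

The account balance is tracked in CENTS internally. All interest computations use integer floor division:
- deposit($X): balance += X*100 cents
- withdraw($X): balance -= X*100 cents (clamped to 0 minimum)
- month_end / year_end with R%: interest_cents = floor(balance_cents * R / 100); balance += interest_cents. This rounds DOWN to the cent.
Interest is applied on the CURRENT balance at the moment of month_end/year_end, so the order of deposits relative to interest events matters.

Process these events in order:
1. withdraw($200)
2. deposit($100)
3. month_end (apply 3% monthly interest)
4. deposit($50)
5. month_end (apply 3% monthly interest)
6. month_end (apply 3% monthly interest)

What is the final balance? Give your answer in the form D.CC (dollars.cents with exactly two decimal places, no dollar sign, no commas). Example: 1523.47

After 1 (withdraw($200)): balance=$800.00 total_interest=$0.00
After 2 (deposit($100)): balance=$900.00 total_interest=$0.00
After 3 (month_end (apply 3% monthly interest)): balance=$927.00 total_interest=$27.00
After 4 (deposit($50)): balance=$977.00 total_interest=$27.00
After 5 (month_end (apply 3% monthly interest)): balance=$1006.31 total_interest=$56.31
After 6 (month_end (apply 3% monthly interest)): balance=$1036.49 total_interest=$86.49

Answer: 1036.49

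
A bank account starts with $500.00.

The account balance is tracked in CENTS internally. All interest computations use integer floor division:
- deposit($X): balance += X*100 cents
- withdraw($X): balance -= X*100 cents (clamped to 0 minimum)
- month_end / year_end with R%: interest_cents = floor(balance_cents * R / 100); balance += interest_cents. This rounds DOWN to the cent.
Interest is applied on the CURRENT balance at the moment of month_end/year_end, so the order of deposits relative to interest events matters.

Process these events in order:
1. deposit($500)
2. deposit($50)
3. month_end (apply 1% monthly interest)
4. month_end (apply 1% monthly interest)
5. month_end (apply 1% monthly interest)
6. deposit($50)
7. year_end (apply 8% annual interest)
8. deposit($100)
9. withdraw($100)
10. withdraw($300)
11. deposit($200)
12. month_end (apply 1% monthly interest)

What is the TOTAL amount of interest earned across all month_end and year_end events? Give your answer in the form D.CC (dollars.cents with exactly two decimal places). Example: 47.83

After 1 (deposit($500)): balance=$1000.00 total_interest=$0.00
After 2 (deposit($50)): balance=$1050.00 total_interest=$0.00
After 3 (month_end (apply 1% monthly interest)): balance=$1060.50 total_interest=$10.50
After 4 (month_end (apply 1% monthly interest)): balance=$1071.10 total_interest=$21.10
After 5 (month_end (apply 1% monthly interest)): balance=$1081.81 total_interest=$31.81
After 6 (deposit($50)): balance=$1131.81 total_interest=$31.81
After 7 (year_end (apply 8% annual interest)): balance=$1222.35 total_interest=$122.35
After 8 (deposit($100)): balance=$1322.35 total_interest=$122.35
After 9 (withdraw($100)): balance=$1222.35 total_interest=$122.35
After 10 (withdraw($300)): balance=$922.35 total_interest=$122.35
After 11 (deposit($200)): balance=$1122.35 total_interest=$122.35
After 12 (month_end (apply 1% monthly interest)): balance=$1133.57 total_interest=$133.57

Answer: 133.57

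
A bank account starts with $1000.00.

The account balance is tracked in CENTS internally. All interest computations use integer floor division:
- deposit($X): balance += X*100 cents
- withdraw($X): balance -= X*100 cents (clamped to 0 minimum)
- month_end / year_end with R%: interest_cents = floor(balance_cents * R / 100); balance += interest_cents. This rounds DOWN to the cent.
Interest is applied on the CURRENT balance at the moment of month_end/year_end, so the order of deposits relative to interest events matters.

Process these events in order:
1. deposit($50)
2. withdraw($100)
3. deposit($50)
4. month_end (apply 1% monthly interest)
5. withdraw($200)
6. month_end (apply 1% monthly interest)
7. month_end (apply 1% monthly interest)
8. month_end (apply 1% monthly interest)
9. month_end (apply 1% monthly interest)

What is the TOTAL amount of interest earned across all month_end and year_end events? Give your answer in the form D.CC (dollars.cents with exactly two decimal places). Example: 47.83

After 1 (deposit($50)): balance=$1050.00 total_interest=$0.00
After 2 (withdraw($100)): balance=$950.00 total_interest=$0.00
After 3 (deposit($50)): balance=$1000.00 total_interest=$0.00
After 4 (month_end (apply 1% monthly interest)): balance=$1010.00 total_interest=$10.00
After 5 (withdraw($200)): balance=$810.00 total_interest=$10.00
After 6 (month_end (apply 1% monthly interest)): balance=$818.10 total_interest=$18.10
After 7 (month_end (apply 1% monthly interest)): balance=$826.28 total_interest=$26.28
After 8 (month_end (apply 1% monthly interest)): balance=$834.54 total_interest=$34.54
After 9 (month_end (apply 1% monthly interest)): balance=$842.88 total_interest=$42.88

Answer: 42.88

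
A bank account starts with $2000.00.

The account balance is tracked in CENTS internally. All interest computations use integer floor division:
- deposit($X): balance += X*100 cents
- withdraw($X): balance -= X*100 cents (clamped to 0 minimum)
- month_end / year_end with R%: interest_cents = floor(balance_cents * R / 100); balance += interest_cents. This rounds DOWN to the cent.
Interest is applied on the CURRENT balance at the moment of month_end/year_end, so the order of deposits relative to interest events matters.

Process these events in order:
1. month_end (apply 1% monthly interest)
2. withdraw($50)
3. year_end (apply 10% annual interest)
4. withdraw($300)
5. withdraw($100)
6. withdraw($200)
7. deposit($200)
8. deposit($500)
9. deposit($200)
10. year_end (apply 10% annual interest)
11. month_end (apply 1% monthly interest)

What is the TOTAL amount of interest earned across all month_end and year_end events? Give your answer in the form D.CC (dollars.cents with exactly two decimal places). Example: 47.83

Answer: 490.83

Derivation:
After 1 (month_end (apply 1% monthly interest)): balance=$2020.00 total_interest=$20.00
After 2 (withdraw($50)): balance=$1970.00 total_interest=$20.00
After 3 (year_end (apply 10% annual interest)): balance=$2167.00 total_interest=$217.00
After 4 (withdraw($300)): balance=$1867.00 total_interest=$217.00
After 5 (withdraw($100)): balance=$1767.00 total_interest=$217.00
After 6 (withdraw($200)): balance=$1567.00 total_interest=$217.00
After 7 (deposit($200)): balance=$1767.00 total_interest=$217.00
After 8 (deposit($500)): balance=$2267.00 total_interest=$217.00
After 9 (deposit($200)): balance=$2467.00 total_interest=$217.00
After 10 (year_end (apply 10% annual interest)): balance=$2713.70 total_interest=$463.70
After 11 (month_end (apply 1% monthly interest)): balance=$2740.83 total_interest=$490.83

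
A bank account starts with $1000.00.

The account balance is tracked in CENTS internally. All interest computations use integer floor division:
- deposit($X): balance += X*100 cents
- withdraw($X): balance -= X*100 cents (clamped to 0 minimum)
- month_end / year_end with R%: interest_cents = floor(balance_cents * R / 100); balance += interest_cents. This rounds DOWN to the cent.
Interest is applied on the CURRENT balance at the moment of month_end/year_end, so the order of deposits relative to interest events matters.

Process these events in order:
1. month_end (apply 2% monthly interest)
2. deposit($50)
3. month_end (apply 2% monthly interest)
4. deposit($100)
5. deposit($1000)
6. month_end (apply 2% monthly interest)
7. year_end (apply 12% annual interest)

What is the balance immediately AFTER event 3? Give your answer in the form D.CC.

After 1 (month_end (apply 2% monthly interest)): balance=$1020.00 total_interest=$20.00
After 2 (deposit($50)): balance=$1070.00 total_interest=$20.00
After 3 (month_end (apply 2% monthly interest)): balance=$1091.40 total_interest=$41.40

Answer: 1091.40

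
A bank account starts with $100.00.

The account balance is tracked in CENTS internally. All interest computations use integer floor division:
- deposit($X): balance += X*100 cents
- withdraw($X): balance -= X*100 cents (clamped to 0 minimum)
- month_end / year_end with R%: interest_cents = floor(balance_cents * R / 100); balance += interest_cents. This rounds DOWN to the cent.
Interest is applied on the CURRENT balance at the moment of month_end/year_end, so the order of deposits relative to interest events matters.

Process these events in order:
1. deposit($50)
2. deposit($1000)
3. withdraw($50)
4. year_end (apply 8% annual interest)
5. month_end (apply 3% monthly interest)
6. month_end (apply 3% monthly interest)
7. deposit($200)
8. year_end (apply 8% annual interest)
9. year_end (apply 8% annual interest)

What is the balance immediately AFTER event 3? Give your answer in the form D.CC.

Answer: 1100.00

Derivation:
After 1 (deposit($50)): balance=$150.00 total_interest=$0.00
After 2 (deposit($1000)): balance=$1150.00 total_interest=$0.00
After 3 (withdraw($50)): balance=$1100.00 total_interest=$0.00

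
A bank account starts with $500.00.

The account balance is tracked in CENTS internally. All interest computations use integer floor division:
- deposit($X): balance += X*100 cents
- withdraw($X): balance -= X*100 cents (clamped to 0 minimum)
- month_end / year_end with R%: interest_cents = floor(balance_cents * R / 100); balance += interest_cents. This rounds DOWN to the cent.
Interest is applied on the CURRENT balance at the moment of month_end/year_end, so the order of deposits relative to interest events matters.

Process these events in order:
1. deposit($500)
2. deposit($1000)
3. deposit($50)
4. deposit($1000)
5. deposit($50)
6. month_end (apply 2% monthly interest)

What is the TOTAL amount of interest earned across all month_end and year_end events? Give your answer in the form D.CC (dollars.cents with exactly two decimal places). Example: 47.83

Answer: 62.00

Derivation:
After 1 (deposit($500)): balance=$1000.00 total_interest=$0.00
After 2 (deposit($1000)): balance=$2000.00 total_interest=$0.00
After 3 (deposit($50)): balance=$2050.00 total_interest=$0.00
After 4 (deposit($1000)): balance=$3050.00 total_interest=$0.00
After 5 (deposit($50)): balance=$3100.00 total_interest=$0.00
After 6 (month_end (apply 2% monthly interest)): balance=$3162.00 total_interest=$62.00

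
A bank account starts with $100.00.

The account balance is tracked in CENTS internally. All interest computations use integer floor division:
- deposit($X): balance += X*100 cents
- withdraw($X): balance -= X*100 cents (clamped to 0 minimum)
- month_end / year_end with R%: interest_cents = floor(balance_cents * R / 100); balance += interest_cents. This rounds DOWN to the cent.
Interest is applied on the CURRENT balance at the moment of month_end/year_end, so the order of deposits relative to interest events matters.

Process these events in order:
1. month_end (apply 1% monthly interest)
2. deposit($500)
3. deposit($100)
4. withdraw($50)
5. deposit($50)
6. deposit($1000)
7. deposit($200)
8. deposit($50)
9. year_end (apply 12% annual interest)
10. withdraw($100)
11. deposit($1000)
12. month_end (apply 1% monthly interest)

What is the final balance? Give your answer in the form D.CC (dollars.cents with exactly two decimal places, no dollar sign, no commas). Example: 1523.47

After 1 (month_end (apply 1% monthly interest)): balance=$101.00 total_interest=$1.00
After 2 (deposit($500)): balance=$601.00 total_interest=$1.00
After 3 (deposit($100)): balance=$701.00 total_interest=$1.00
After 4 (withdraw($50)): balance=$651.00 total_interest=$1.00
After 5 (deposit($50)): balance=$701.00 total_interest=$1.00
After 6 (deposit($1000)): balance=$1701.00 total_interest=$1.00
After 7 (deposit($200)): balance=$1901.00 total_interest=$1.00
After 8 (deposit($50)): balance=$1951.00 total_interest=$1.00
After 9 (year_end (apply 12% annual interest)): balance=$2185.12 total_interest=$235.12
After 10 (withdraw($100)): balance=$2085.12 total_interest=$235.12
After 11 (deposit($1000)): balance=$3085.12 total_interest=$235.12
After 12 (month_end (apply 1% monthly interest)): balance=$3115.97 total_interest=$265.97

Answer: 3115.97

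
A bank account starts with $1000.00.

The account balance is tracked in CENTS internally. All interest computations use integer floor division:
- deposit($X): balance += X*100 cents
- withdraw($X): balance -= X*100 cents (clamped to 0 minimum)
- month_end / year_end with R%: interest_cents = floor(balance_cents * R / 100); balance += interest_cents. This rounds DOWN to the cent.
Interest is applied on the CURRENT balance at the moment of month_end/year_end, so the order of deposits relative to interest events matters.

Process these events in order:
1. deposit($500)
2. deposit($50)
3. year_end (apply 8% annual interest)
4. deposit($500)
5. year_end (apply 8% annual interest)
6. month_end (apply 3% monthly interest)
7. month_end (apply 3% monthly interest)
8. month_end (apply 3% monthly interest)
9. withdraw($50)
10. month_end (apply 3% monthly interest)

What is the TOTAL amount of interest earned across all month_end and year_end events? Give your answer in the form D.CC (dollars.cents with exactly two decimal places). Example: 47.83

Answer: 591.08

Derivation:
After 1 (deposit($500)): balance=$1500.00 total_interest=$0.00
After 2 (deposit($50)): balance=$1550.00 total_interest=$0.00
After 3 (year_end (apply 8% annual interest)): balance=$1674.00 total_interest=$124.00
After 4 (deposit($500)): balance=$2174.00 total_interest=$124.00
After 5 (year_end (apply 8% annual interest)): balance=$2347.92 total_interest=$297.92
After 6 (month_end (apply 3% monthly interest)): balance=$2418.35 total_interest=$368.35
After 7 (month_end (apply 3% monthly interest)): balance=$2490.90 total_interest=$440.90
After 8 (month_end (apply 3% monthly interest)): balance=$2565.62 total_interest=$515.62
After 9 (withdraw($50)): balance=$2515.62 total_interest=$515.62
After 10 (month_end (apply 3% monthly interest)): balance=$2591.08 total_interest=$591.08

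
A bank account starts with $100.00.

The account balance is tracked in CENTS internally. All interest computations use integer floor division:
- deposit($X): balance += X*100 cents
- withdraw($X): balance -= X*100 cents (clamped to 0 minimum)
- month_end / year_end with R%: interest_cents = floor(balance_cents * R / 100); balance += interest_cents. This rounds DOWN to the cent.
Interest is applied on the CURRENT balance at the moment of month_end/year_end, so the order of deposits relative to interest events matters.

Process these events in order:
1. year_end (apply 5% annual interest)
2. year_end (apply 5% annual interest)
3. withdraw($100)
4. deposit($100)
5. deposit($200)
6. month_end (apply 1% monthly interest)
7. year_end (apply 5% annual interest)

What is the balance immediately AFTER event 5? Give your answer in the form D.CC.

Answer: 310.25

Derivation:
After 1 (year_end (apply 5% annual interest)): balance=$105.00 total_interest=$5.00
After 2 (year_end (apply 5% annual interest)): balance=$110.25 total_interest=$10.25
After 3 (withdraw($100)): balance=$10.25 total_interest=$10.25
After 4 (deposit($100)): balance=$110.25 total_interest=$10.25
After 5 (deposit($200)): balance=$310.25 total_interest=$10.25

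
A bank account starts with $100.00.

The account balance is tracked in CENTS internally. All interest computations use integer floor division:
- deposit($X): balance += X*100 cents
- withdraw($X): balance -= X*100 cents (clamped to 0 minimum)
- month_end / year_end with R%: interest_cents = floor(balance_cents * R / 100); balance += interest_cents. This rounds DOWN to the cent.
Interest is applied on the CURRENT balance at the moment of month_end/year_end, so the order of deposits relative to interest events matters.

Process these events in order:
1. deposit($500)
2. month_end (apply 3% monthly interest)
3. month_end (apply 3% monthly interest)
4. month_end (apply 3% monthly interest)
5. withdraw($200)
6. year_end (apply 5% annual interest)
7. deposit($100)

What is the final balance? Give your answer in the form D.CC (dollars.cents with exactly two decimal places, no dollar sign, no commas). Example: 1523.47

Answer: 578.41

Derivation:
After 1 (deposit($500)): balance=$600.00 total_interest=$0.00
After 2 (month_end (apply 3% monthly interest)): balance=$618.00 total_interest=$18.00
After 3 (month_end (apply 3% monthly interest)): balance=$636.54 total_interest=$36.54
After 4 (month_end (apply 3% monthly interest)): balance=$655.63 total_interest=$55.63
After 5 (withdraw($200)): balance=$455.63 total_interest=$55.63
After 6 (year_end (apply 5% annual interest)): balance=$478.41 total_interest=$78.41
After 7 (deposit($100)): balance=$578.41 total_interest=$78.41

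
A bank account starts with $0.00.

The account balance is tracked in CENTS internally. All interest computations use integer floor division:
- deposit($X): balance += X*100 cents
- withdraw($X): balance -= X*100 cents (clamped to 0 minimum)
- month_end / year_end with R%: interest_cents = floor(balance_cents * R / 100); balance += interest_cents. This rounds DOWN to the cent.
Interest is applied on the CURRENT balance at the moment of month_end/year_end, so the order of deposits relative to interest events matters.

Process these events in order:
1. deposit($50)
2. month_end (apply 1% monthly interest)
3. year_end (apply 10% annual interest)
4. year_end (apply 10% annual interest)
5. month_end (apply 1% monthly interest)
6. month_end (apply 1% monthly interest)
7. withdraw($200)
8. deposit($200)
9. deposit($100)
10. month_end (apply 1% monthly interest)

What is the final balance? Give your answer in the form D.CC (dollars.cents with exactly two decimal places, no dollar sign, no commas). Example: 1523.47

Answer: 303.00

Derivation:
After 1 (deposit($50)): balance=$50.00 total_interest=$0.00
After 2 (month_end (apply 1% monthly interest)): balance=$50.50 total_interest=$0.50
After 3 (year_end (apply 10% annual interest)): balance=$55.55 total_interest=$5.55
After 4 (year_end (apply 10% annual interest)): balance=$61.10 total_interest=$11.10
After 5 (month_end (apply 1% monthly interest)): balance=$61.71 total_interest=$11.71
After 6 (month_end (apply 1% monthly interest)): balance=$62.32 total_interest=$12.32
After 7 (withdraw($200)): balance=$0.00 total_interest=$12.32
After 8 (deposit($200)): balance=$200.00 total_interest=$12.32
After 9 (deposit($100)): balance=$300.00 total_interest=$12.32
After 10 (month_end (apply 1% monthly interest)): balance=$303.00 total_interest=$15.32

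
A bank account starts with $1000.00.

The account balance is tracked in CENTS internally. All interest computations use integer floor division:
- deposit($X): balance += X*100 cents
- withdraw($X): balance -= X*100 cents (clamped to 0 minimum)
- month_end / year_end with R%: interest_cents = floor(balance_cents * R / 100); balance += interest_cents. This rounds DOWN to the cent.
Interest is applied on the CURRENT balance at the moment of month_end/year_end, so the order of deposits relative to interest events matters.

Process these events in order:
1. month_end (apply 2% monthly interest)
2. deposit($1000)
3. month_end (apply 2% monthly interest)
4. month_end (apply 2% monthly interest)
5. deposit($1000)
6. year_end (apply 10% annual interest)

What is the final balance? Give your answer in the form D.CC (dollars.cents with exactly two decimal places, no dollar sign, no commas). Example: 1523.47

Answer: 3411.76

Derivation:
After 1 (month_end (apply 2% monthly interest)): balance=$1020.00 total_interest=$20.00
After 2 (deposit($1000)): balance=$2020.00 total_interest=$20.00
After 3 (month_end (apply 2% monthly interest)): balance=$2060.40 total_interest=$60.40
After 4 (month_end (apply 2% monthly interest)): balance=$2101.60 total_interest=$101.60
After 5 (deposit($1000)): balance=$3101.60 total_interest=$101.60
After 6 (year_end (apply 10% annual interest)): balance=$3411.76 total_interest=$411.76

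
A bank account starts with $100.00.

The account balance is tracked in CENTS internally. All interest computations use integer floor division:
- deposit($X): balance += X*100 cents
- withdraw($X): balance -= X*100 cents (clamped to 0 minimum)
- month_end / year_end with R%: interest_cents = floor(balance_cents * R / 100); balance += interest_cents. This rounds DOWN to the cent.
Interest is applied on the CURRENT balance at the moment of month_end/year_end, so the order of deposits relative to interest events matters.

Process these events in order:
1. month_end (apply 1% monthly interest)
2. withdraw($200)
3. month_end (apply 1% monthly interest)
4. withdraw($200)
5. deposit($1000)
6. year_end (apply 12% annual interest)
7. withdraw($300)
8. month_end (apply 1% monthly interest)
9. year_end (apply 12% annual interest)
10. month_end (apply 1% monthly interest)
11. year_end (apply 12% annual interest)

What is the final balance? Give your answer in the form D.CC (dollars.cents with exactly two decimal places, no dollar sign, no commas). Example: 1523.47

Answer: 1049.27

Derivation:
After 1 (month_end (apply 1% monthly interest)): balance=$101.00 total_interest=$1.00
After 2 (withdraw($200)): balance=$0.00 total_interest=$1.00
After 3 (month_end (apply 1% monthly interest)): balance=$0.00 total_interest=$1.00
After 4 (withdraw($200)): balance=$0.00 total_interest=$1.00
After 5 (deposit($1000)): balance=$1000.00 total_interest=$1.00
After 6 (year_end (apply 12% annual interest)): balance=$1120.00 total_interest=$121.00
After 7 (withdraw($300)): balance=$820.00 total_interest=$121.00
After 8 (month_end (apply 1% monthly interest)): balance=$828.20 total_interest=$129.20
After 9 (year_end (apply 12% annual interest)): balance=$927.58 total_interest=$228.58
After 10 (month_end (apply 1% monthly interest)): balance=$936.85 total_interest=$237.85
After 11 (year_end (apply 12% annual interest)): balance=$1049.27 total_interest=$350.27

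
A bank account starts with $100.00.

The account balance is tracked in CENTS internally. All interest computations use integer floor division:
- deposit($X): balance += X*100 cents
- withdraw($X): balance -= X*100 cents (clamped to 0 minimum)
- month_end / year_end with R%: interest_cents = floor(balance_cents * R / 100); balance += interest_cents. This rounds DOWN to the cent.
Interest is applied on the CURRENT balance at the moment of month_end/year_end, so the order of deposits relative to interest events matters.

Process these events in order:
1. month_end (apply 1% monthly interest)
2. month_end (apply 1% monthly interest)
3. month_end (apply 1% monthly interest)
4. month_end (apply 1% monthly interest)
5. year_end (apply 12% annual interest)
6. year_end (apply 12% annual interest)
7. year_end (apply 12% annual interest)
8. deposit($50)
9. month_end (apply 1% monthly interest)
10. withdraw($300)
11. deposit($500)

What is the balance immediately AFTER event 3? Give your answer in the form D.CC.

Answer: 103.03

Derivation:
After 1 (month_end (apply 1% monthly interest)): balance=$101.00 total_interest=$1.00
After 2 (month_end (apply 1% monthly interest)): balance=$102.01 total_interest=$2.01
After 3 (month_end (apply 1% monthly interest)): balance=$103.03 total_interest=$3.03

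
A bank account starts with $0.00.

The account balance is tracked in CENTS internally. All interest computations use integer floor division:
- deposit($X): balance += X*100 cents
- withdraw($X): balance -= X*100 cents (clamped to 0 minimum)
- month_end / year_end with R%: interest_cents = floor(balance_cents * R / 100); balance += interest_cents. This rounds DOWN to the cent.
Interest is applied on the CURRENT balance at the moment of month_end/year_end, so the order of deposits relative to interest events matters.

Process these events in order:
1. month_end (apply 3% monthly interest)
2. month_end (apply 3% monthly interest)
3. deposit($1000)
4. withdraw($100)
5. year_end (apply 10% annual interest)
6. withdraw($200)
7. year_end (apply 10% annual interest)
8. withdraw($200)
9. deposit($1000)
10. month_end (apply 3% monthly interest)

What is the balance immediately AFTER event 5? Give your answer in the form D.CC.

After 1 (month_end (apply 3% monthly interest)): balance=$0.00 total_interest=$0.00
After 2 (month_end (apply 3% monthly interest)): balance=$0.00 total_interest=$0.00
After 3 (deposit($1000)): balance=$1000.00 total_interest=$0.00
After 4 (withdraw($100)): balance=$900.00 total_interest=$0.00
After 5 (year_end (apply 10% annual interest)): balance=$990.00 total_interest=$90.00

Answer: 990.00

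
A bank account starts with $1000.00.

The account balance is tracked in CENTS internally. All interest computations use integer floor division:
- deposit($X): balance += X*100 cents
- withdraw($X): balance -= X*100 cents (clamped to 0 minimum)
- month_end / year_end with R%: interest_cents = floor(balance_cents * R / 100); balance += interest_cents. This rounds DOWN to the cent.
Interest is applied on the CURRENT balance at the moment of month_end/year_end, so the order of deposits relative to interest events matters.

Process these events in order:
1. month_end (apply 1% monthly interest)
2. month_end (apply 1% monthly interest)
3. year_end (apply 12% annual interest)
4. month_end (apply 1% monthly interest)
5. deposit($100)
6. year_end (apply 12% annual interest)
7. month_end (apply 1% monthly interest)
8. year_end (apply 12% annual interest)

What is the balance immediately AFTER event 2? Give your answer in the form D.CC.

Answer: 1020.10

Derivation:
After 1 (month_end (apply 1% monthly interest)): balance=$1010.00 total_interest=$10.00
After 2 (month_end (apply 1% monthly interest)): balance=$1020.10 total_interest=$20.10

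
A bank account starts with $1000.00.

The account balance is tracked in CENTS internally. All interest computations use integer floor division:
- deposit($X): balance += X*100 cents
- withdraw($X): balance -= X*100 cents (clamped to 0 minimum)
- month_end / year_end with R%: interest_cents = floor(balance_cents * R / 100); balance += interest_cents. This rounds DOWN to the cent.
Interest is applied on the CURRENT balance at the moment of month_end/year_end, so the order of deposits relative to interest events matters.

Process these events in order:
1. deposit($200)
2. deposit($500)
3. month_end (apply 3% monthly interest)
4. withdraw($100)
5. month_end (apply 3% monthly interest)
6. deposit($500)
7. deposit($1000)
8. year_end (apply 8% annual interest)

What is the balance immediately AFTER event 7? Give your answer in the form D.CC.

Answer: 3200.53

Derivation:
After 1 (deposit($200)): balance=$1200.00 total_interest=$0.00
After 2 (deposit($500)): balance=$1700.00 total_interest=$0.00
After 3 (month_end (apply 3% monthly interest)): balance=$1751.00 total_interest=$51.00
After 4 (withdraw($100)): balance=$1651.00 total_interest=$51.00
After 5 (month_end (apply 3% monthly interest)): balance=$1700.53 total_interest=$100.53
After 6 (deposit($500)): balance=$2200.53 total_interest=$100.53
After 7 (deposit($1000)): balance=$3200.53 total_interest=$100.53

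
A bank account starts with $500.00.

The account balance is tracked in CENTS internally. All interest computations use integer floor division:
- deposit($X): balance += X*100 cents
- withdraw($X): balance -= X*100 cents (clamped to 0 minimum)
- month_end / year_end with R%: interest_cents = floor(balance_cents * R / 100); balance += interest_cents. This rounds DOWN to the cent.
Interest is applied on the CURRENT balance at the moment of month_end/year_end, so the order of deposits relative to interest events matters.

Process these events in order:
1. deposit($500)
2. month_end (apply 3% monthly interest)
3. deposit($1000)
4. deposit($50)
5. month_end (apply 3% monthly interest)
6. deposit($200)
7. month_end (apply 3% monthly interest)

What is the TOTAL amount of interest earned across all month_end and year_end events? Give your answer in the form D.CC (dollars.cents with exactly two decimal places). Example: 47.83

Answer: 162.67

Derivation:
After 1 (deposit($500)): balance=$1000.00 total_interest=$0.00
After 2 (month_end (apply 3% monthly interest)): balance=$1030.00 total_interest=$30.00
After 3 (deposit($1000)): balance=$2030.00 total_interest=$30.00
After 4 (deposit($50)): balance=$2080.00 total_interest=$30.00
After 5 (month_end (apply 3% monthly interest)): balance=$2142.40 total_interest=$92.40
After 6 (deposit($200)): balance=$2342.40 total_interest=$92.40
After 7 (month_end (apply 3% monthly interest)): balance=$2412.67 total_interest=$162.67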